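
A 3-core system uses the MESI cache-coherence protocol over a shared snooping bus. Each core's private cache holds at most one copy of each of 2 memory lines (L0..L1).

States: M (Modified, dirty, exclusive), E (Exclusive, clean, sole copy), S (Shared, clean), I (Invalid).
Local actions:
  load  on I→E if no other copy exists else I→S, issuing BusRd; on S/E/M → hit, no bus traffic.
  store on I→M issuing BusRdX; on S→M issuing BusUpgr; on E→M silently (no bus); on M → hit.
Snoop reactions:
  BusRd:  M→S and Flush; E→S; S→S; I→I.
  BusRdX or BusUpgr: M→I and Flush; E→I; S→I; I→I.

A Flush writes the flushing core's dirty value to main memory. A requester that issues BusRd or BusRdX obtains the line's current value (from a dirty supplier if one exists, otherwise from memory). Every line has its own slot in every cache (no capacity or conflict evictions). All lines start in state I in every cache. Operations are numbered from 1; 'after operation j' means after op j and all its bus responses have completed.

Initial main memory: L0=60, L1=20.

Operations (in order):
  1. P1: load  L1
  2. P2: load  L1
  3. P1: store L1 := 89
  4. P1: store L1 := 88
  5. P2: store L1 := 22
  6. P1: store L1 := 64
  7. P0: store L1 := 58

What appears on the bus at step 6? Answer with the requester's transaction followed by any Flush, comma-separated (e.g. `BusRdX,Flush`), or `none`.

bus = BusRdX,Flush

step 1: P1: load  L1  ⟶  IEI  (L1)  txn=BusRd  M[L1]=20
step 2: P2: load  L1  ⟶  ISS  (L1)  txn=BusRd  M[L1]=20
step 3: P1: store L1 := 89  ⟶  IMI  (L1)  txn=BusUpgr  M[L1]=20
step 4: P1: store L1 := 88  ⟶  IMI  (L1)  txn=∅  M[L1]=20
step 5: P2: store L1 := 22  ⟶  IIM  (L1)  txn=BusRdX+Flush  M[L1]=88
step 6: P1: store L1 := 64  ⟶  IMI  (L1)  txn=BusRdX+Flush  M[L1]=22
step 7: P0: store L1 := 58  ⟶  MII  (L1)  txn=BusRdX+Flush  M[L1]=64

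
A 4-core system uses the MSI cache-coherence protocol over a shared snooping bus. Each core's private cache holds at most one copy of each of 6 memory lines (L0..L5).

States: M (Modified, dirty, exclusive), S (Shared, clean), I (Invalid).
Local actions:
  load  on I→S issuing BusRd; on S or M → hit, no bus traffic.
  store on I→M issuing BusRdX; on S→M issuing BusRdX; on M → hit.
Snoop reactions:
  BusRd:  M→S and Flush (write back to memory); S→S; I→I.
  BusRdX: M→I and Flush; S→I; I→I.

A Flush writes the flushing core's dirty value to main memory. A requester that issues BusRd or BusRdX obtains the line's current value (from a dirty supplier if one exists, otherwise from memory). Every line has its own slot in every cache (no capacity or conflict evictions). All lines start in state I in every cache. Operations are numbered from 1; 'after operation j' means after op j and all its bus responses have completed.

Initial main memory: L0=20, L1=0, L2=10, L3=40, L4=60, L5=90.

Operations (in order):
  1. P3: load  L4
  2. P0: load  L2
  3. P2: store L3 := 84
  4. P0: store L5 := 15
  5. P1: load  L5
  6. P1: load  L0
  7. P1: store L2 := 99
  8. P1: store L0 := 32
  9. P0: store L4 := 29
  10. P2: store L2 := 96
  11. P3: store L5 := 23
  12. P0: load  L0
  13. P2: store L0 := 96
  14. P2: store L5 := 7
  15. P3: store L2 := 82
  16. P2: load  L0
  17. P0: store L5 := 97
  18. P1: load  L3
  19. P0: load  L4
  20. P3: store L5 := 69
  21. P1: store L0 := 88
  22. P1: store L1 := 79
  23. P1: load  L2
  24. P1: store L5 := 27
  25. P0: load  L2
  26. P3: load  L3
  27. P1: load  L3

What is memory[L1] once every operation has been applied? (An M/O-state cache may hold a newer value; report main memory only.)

step 1: P3: load  L4  ⟶  IIIS  (L4)  txn=BusRd  M[L4]=60
step 2: P0: load  L2  ⟶  SIII  (L2)  txn=BusRd  M[L2]=10
step 3: P2: store L3 := 84  ⟶  IIMI  (L3)  txn=BusRdX  M[L3]=40
step 4: P0: store L5 := 15  ⟶  MIII  (L5)  txn=BusRdX  M[L5]=90
step 5: P1: load  L5  ⟶  SSII  (L5)  txn=BusRd+Flush  M[L5]=15
step 6: P1: load  L0  ⟶  ISII  (L0)  txn=BusRd  M[L0]=20
step 7: P1: store L2 := 99  ⟶  IMII  (L2)  txn=BusRdX  M[L2]=10
step 8: P1: store L0 := 32  ⟶  IMII  (L0)  txn=BusRdX  M[L0]=20
step 9: P0: store L4 := 29  ⟶  MIII  (L4)  txn=BusRdX  M[L4]=60
step 10: P2: store L2 := 96  ⟶  IIMI  (L2)  txn=BusRdX+Flush  M[L2]=99
step 11: P3: store L5 := 23  ⟶  IIIM  (L5)  txn=BusRdX  M[L5]=15
step 12: P0: load  L0  ⟶  SSII  (L0)  txn=BusRd+Flush  M[L0]=32
step 13: P2: store L0 := 96  ⟶  IIMI  (L0)  txn=BusRdX  M[L0]=32
step 14: P2: store L5 := 7  ⟶  IIMI  (L5)  txn=BusRdX+Flush  M[L5]=23
step 15: P3: store L2 := 82  ⟶  IIIM  (L2)  txn=BusRdX+Flush  M[L2]=96
step 16: P2: load  L0  ⟶  IIMI  (L0)  txn=∅  M[L0]=32
step 17: P0: store L5 := 97  ⟶  MIII  (L5)  txn=BusRdX+Flush  M[L5]=7
step 18: P1: load  L3  ⟶  ISSI  (L3)  txn=BusRd+Flush  M[L3]=84
step 19: P0: load  L4  ⟶  MIII  (L4)  txn=∅  M[L4]=60
step 20: P3: store L5 := 69  ⟶  IIIM  (L5)  txn=BusRdX+Flush  M[L5]=97
step 21: P1: store L0 := 88  ⟶  IMII  (L0)  txn=BusRdX+Flush  M[L0]=96
step 22: P1: store L1 := 79  ⟶  IMII  (L1)  txn=BusRdX  M[L1]=0
step 23: P1: load  L2  ⟶  ISIS  (L2)  txn=BusRd+Flush  M[L2]=82
step 24: P1: store L5 := 27  ⟶  IMII  (L5)  txn=BusRdX+Flush  M[L5]=69
step 25: P0: load  L2  ⟶  SSIS  (L2)  txn=BusRd  M[L2]=82
step 26: P3: load  L3  ⟶  ISSS  (L3)  txn=BusRd  M[L3]=84
step 27: P1: load  L3  ⟶  ISSS  (L3)  txn=∅  M[L3]=84

memory[L1] = 0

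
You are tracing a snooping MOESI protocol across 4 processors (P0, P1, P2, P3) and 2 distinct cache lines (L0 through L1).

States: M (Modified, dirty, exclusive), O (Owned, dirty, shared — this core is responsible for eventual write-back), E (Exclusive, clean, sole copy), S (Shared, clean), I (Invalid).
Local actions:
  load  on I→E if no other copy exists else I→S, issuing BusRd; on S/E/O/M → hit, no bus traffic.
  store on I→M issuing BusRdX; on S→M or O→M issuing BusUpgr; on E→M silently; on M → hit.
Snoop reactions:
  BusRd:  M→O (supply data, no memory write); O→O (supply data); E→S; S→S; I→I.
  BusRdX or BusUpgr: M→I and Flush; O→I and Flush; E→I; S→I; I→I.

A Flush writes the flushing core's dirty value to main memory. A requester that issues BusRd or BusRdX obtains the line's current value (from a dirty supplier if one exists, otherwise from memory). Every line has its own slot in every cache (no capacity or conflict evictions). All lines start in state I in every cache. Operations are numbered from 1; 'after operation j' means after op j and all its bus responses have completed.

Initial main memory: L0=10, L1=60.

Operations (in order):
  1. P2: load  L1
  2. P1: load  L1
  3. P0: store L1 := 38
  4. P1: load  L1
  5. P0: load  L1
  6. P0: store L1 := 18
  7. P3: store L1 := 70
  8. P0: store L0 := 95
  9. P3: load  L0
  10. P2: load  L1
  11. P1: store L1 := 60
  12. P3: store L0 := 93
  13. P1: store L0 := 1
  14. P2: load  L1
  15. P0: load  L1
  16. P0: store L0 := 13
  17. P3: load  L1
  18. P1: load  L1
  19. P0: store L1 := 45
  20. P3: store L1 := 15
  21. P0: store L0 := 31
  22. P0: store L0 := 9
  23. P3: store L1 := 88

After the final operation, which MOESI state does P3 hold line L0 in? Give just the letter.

[1] P2: load  L1 | P0:I, P1:I, P2:E(60), P3:I | bus: BusRd
[2] P1: load  L1 | P0:I, P1:S(60), P2:S(60), P3:I | bus: BusRd
[3] P0: store L1 := 38 | P0:M(38), P1:I, P2:I, P3:I | bus: BusRdX
[4] P1: load  L1 | P0:O(38), P1:S(38), P2:I, P3:I | bus: BusRd
[5] P0: load  L1 | P0:O(38), P1:S(38), P2:I, P3:I | bus: none
[6] P0: store L1 := 18 | P0:M(18), P1:I, P2:I, P3:I | bus: BusUpgr
[7] P3: store L1 := 70 | P0:I, P1:I, P2:I, P3:M(70) | bus: BusRdX,Flush
[8] P0: store L0 := 95 | P0:M(95), P1:I, P2:I, P3:I | bus: BusRdX
[9] P3: load  L0 | P0:O(95), P1:I, P2:I, P3:S(95) | bus: BusRd
[10] P2: load  L1 | P0:I, P1:I, P2:S(70), P3:O(70) | bus: BusRd
[11] P1: store L1 := 60 | P0:I, P1:M(60), P2:I, P3:I | bus: BusRdX,Flush
[12] P3: store L0 := 93 | P0:I, P1:I, P2:I, P3:M(93) | bus: BusUpgr,Flush
[13] P1: store L0 := 1 | P0:I, P1:M(1), P2:I, P3:I | bus: BusRdX,Flush
[14] P2: load  L1 | P0:I, P1:O(60), P2:S(60), P3:I | bus: BusRd
[15] P0: load  L1 | P0:S(60), P1:O(60), P2:S(60), P3:I | bus: BusRd
[16] P0: store L0 := 13 | P0:M(13), P1:I, P2:I, P3:I | bus: BusRdX,Flush
[17] P3: load  L1 | P0:S(60), P1:O(60), P2:S(60), P3:S(60) | bus: BusRd
[18] P1: load  L1 | P0:S(60), P1:O(60), P2:S(60), P3:S(60) | bus: none
[19] P0: store L1 := 45 | P0:M(45), P1:I, P2:I, P3:I | bus: BusUpgr,Flush
[20] P3: store L1 := 15 | P0:I, P1:I, P2:I, P3:M(15) | bus: BusRdX,Flush
[21] P0: store L0 := 31 | P0:M(31), P1:I, P2:I, P3:I | bus: none
[22] P0: store L0 := 9 | P0:M(9), P1:I, P2:I, P3:I | bus: none
[23] P3: store L1 := 88 | P0:I, P1:I, P2:I, P3:M(88) | bus: none

state = I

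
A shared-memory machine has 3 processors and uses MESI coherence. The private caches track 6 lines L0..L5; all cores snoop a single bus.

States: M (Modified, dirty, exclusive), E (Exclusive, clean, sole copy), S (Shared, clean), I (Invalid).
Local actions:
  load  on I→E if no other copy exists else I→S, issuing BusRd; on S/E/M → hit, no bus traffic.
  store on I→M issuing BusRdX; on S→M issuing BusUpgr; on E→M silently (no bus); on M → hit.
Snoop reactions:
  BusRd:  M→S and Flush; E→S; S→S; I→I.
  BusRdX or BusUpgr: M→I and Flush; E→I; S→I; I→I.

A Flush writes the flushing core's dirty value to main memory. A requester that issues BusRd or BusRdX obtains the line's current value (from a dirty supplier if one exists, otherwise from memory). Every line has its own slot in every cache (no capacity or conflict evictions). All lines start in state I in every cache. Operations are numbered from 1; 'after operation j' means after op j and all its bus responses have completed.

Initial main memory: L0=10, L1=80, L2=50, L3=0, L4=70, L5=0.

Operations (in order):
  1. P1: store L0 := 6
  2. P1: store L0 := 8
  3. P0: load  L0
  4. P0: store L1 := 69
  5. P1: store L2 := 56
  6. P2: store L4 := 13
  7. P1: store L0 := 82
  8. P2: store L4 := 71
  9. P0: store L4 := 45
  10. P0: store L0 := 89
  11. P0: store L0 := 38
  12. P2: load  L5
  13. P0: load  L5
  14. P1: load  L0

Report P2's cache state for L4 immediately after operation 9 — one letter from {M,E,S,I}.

1. P1: store L0 := 6  bus=[BusRdX]  L0: P0=I P1=M P2=I  mem[L0]=10
2. P1: store L0 := 8  bus=[-]  L0: P0=I P1=M P2=I  mem[L0]=10
3. P0: load  L0  bus=[BusRd,Flush]  L0: P0=S P1=S P2=I  mem[L0]=8
4. P0: store L1 := 69  bus=[BusRdX]  L1: P0=M P1=I P2=I  mem[L1]=80
5. P1: store L2 := 56  bus=[BusRdX]  L2: P0=I P1=M P2=I  mem[L2]=50
6. P2: store L4 := 13  bus=[BusRdX]  L4: P0=I P1=I P2=M  mem[L4]=70
7. P1: store L0 := 82  bus=[BusUpgr]  L0: P0=I P1=M P2=I  mem[L0]=8
8. P2: store L4 := 71  bus=[-]  L4: P0=I P1=I P2=M  mem[L4]=70
9. P0: store L4 := 45  bus=[BusRdX,Flush]  L4: P0=M P1=I P2=I  mem[L4]=71
10. P0: store L0 := 89  bus=[BusRdX,Flush]  L0: P0=M P1=I P2=I  mem[L0]=82
11. P0: store L0 := 38  bus=[-]  L0: P0=M P1=I P2=I  mem[L0]=82
12. P2: load  L5  bus=[BusRd]  L5: P0=I P1=I P2=E  mem[L5]=0
13. P0: load  L5  bus=[BusRd]  L5: P0=S P1=I P2=S  mem[L5]=0
14. P1: load  L0  bus=[BusRd,Flush]  L0: P0=S P1=S P2=I  mem[L0]=38

state = I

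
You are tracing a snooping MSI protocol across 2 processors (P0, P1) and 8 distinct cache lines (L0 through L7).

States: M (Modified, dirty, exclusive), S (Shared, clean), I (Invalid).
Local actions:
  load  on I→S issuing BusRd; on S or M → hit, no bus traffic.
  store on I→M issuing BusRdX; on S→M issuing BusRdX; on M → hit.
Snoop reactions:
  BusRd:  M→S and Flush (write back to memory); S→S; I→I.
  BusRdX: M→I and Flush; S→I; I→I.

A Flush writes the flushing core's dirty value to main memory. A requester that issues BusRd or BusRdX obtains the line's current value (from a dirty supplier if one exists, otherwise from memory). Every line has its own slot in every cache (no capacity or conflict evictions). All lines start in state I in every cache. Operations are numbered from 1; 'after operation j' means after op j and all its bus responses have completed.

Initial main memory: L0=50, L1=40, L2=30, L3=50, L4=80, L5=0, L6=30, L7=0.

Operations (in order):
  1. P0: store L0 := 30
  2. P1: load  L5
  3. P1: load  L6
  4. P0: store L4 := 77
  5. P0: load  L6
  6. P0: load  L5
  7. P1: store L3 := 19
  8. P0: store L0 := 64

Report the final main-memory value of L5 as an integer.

1. P0: store L0 := 30  bus=[BusRdX]  L0: P0=M P1=I  mem[L0]=50
2. P1: load  L5  bus=[BusRd]  L5: P0=I P1=S  mem[L5]=0
3. P1: load  L6  bus=[BusRd]  L6: P0=I P1=S  mem[L6]=30
4. P0: store L4 := 77  bus=[BusRdX]  L4: P0=M P1=I  mem[L4]=80
5. P0: load  L6  bus=[BusRd]  L6: P0=S P1=S  mem[L6]=30
6. P0: load  L5  bus=[BusRd]  L5: P0=S P1=S  mem[L5]=0
7. P1: store L3 := 19  bus=[BusRdX]  L3: P0=I P1=M  mem[L3]=50
8. P0: store L0 := 64  bus=[-]  L0: P0=M P1=I  mem[L0]=50

memory[L5] = 0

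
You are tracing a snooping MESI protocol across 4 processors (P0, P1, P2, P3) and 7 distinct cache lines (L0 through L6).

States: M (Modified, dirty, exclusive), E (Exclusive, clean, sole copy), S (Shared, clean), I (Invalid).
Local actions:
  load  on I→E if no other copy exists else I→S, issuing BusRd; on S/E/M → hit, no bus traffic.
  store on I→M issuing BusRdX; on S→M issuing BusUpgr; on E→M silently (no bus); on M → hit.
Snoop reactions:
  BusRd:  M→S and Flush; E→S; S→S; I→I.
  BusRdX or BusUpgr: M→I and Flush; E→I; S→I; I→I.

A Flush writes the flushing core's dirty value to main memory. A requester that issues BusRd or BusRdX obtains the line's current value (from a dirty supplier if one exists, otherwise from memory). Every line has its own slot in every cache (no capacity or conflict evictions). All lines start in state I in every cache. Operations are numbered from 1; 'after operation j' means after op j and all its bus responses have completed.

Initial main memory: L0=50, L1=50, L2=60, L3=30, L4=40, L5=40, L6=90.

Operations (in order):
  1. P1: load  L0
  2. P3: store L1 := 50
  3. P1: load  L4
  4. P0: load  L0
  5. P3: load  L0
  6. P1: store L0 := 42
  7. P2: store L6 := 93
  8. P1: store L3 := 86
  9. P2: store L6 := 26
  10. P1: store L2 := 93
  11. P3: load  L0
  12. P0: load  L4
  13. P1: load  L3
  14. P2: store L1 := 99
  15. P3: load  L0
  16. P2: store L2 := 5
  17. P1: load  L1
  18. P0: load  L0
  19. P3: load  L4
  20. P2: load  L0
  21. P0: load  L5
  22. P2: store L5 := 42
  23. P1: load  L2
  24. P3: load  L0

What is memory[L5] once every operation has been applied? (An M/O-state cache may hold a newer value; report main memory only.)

memory[L5] = 40

step 1: P1: load  L0  ⟶  IEII  (L0)  txn=BusRd  M[L0]=50
step 2: P3: store L1 := 50  ⟶  IIIM  (L1)  txn=BusRdX  M[L1]=50
step 3: P1: load  L4  ⟶  IEII  (L4)  txn=BusRd  M[L4]=40
step 4: P0: load  L0  ⟶  SSII  (L0)  txn=BusRd  M[L0]=50
step 5: P3: load  L0  ⟶  SSIS  (L0)  txn=BusRd  M[L0]=50
step 6: P1: store L0 := 42  ⟶  IMII  (L0)  txn=BusUpgr  M[L0]=50
step 7: P2: store L6 := 93  ⟶  IIMI  (L6)  txn=BusRdX  M[L6]=90
step 8: P1: store L3 := 86  ⟶  IMII  (L3)  txn=BusRdX  M[L3]=30
step 9: P2: store L6 := 26  ⟶  IIMI  (L6)  txn=∅  M[L6]=90
step 10: P1: store L2 := 93  ⟶  IMII  (L2)  txn=BusRdX  M[L2]=60
step 11: P3: load  L0  ⟶  ISIS  (L0)  txn=BusRd+Flush  M[L0]=42
step 12: P0: load  L4  ⟶  SSII  (L4)  txn=BusRd  M[L4]=40
step 13: P1: load  L3  ⟶  IMII  (L3)  txn=∅  M[L3]=30
step 14: P2: store L1 := 99  ⟶  IIMI  (L1)  txn=BusRdX+Flush  M[L1]=50
step 15: P3: load  L0  ⟶  ISIS  (L0)  txn=∅  M[L0]=42
step 16: P2: store L2 := 5  ⟶  IIMI  (L2)  txn=BusRdX+Flush  M[L2]=93
step 17: P1: load  L1  ⟶  ISSI  (L1)  txn=BusRd+Flush  M[L1]=99
step 18: P0: load  L0  ⟶  SSIS  (L0)  txn=BusRd  M[L0]=42
step 19: P3: load  L4  ⟶  SSIS  (L4)  txn=BusRd  M[L4]=40
step 20: P2: load  L0  ⟶  SSSS  (L0)  txn=BusRd  M[L0]=42
step 21: P0: load  L5  ⟶  EIII  (L5)  txn=BusRd  M[L5]=40
step 22: P2: store L5 := 42  ⟶  IIMI  (L5)  txn=BusRdX  M[L5]=40
step 23: P1: load  L2  ⟶  ISSI  (L2)  txn=BusRd+Flush  M[L2]=5
step 24: P3: load  L0  ⟶  SSSS  (L0)  txn=∅  M[L0]=42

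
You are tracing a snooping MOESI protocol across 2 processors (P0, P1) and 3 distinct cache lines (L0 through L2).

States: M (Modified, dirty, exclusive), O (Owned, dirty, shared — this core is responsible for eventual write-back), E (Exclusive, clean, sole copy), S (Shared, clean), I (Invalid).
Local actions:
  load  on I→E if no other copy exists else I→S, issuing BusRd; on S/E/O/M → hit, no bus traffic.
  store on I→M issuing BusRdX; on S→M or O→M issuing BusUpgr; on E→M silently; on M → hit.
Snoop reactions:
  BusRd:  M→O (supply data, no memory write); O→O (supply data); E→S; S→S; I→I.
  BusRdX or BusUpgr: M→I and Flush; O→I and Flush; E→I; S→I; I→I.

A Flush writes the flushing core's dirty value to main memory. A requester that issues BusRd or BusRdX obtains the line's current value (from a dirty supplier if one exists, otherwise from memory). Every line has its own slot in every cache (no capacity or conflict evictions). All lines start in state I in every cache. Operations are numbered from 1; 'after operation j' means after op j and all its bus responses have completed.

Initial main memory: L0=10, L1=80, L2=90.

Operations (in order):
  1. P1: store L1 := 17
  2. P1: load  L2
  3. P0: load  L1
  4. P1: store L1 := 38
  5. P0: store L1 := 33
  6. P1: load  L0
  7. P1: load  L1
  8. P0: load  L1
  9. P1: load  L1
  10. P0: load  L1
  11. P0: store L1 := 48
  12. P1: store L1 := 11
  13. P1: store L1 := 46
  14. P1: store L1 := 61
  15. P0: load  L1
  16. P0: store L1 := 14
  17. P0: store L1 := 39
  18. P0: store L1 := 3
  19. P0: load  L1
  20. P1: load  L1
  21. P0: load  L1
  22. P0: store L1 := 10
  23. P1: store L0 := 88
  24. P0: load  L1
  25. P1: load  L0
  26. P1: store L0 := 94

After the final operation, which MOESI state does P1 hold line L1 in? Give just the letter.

step 1: P1: store L1 := 17  ⟶  IM  (L1)  txn=BusRdX  M[L1]=80
step 2: P1: load  L2  ⟶  IE  (L2)  txn=BusRd  M[L2]=90
step 3: P0: load  L1  ⟶  SO  (L1)  txn=BusRd  M[L1]=80
step 4: P1: store L1 := 38  ⟶  IM  (L1)  txn=BusUpgr  M[L1]=80
step 5: P0: store L1 := 33  ⟶  MI  (L1)  txn=BusRdX+Flush  M[L1]=38
step 6: P1: load  L0  ⟶  IE  (L0)  txn=BusRd  M[L0]=10
step 7: P1: load  L1  ⟶  OS  (L1)  txn=BusRd  M[L1]=38
step 8: P0: load  L1  ⟶  OS  (L1)  txn=∅  M[L1]=38
step 9: P1: load  L1  ⟶  OS  (L1)  txn=∅  M[L1]=38
step 10: P0: load  L1  ⟶  OS  (L1)  txn=∅  M[L1]=38
step 11: P0: store L1 := 48  ⟶  MI  (L1)  txn=BusUpgr  M[L1]=38
step 12: P1: store L1 := 11  ⟶  IM  (L1)  txn=BusRdX+Flush  M[L1]=48
step 13: P1: store L1 := 46  ⟶  IM  (L1)  txn=∅  M[L1]=48
step 14: P1: store L1 := 61  ⟶  IM  (L1)  txn=∅  M[L1]=48
step 15: P0: load  L1  ⟶  SO  (L1)  txn=BusRd  M[L1]=48
step 16: P0: store L1 := 14  ⟶  MI  (L1)  txn=BusUpgr+Flush  M[L1]=61
step 17: P0: store L1 := 39  ⟶  MI  (L1)  txn=∅  M[L1]=61
step 18: P0: store L1 := 3  ⟶  MI  (L1)  txn=∅  M[L1]=61
step 19: P0: load  L1  ⟶  MI  (L1)  txn=∅  M[L1]=61
step 20: P1: load  L1  ⟶  OS  (L1)  txn=BusRd  M[L1]=61
step 21: P0: load  L1  ⟶  OS  (L1)  txn=∅  M[L1]=61
step 22: P0: store L1 := 10  ⟶  MI  (L1)  txn=BusUpgr  M[L1]=61
step 23: P1: store L0 := 88  ⟶  IM  (L0)  txn=∅  M[L0]=10
step 24: P0: load  L1  ⟶  MI  (L1)  txn=∅  M[L1]=61
step 25: P1: load  L0  ⟶  IM  (L0)  txn=∅  M[L0]=10
step 26: P1: store L0 := 94  ⟶  IM  (L0)  txn=∅  M[L0]=10

state = I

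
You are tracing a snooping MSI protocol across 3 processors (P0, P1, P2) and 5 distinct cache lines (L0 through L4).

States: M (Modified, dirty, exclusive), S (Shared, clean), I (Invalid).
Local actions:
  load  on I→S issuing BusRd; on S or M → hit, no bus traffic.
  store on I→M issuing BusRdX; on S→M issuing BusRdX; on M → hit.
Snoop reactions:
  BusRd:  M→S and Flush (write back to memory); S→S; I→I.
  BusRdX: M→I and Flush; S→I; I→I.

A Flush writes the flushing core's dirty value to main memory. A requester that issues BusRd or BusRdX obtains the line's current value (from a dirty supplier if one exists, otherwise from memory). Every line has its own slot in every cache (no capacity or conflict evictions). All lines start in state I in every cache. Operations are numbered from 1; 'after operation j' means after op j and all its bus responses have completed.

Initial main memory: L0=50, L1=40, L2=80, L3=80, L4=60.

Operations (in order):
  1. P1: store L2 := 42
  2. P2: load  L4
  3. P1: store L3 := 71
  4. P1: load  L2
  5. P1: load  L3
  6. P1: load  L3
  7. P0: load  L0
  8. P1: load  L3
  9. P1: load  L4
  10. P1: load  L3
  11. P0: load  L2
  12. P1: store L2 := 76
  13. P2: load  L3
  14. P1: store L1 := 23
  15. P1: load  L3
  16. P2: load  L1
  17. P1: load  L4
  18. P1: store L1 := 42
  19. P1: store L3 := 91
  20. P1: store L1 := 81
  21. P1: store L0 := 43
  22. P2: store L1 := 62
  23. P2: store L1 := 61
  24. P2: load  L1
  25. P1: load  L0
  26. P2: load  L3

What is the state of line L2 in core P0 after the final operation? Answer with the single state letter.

state = I

[1] P1: store L2 := 42 | P0:I, P1:M(42), P2:I | bus: BusRdX
[2] P2: load  L4 | P0:I, P1:I, P2:S(60) | bus: BusRd
[3] P1: store L3 := 71 | P0:I, P1:M(71), P2:I | bus: BusRdX
[4] P1: load  L2 | P0:I, P1:M(42), P2:I | bus: none
[5] P1: load  L3 | P0:I, P1:M(71), P2:I | bus: none
[6] P1: load  L3 | P0:I, P1:M(71), P2:I | bus: none
[7] P0: load  L0 | P0:S(50), P1:I, P2:I | bus: BusRd
[8] P1: load  L3 | P0:I, P1:M(71), P2:I | bus: none
[9] P1: load  L4 | P0:I, P1:S(60), P2:S(60) | bus: BusRd
[10] P1: load  L3 | P0:I, P1:M(71), P2:I | bus: none
[11] P0: load  L2 | P0:S(42), P1:S(42), P2:I | bus: BusRd,Flush
[12] P1: store L2 := 76 | P0:I, P1:M(76), P2:I | bus: BusRdX
[13] P2: load  L3 | P0:I, P1:S(71), P2:S(71) | bus: BusRd,Flush
[14] P1: store L1 := 23 | P0:I, P1:M(23), P2:I | bus: BusRdX
[15] P1: load  L3 | P0:I, P1:S(71), P2:S(71) | bus: none
[16] P2: load  L1 | P0:I, P1:S(23), P2:S(23) | bus: BusRd,Flush
[17] P1: load  L4 | P0:I, P1:S(60), P2:S(60) | bus: none
[18] P1: store L1 := 42 | P0:I, P1:M(42), P2:I | bus: BusRdX
[19] P1: store L3 := 91 | P0:I, P1:M(91), P2:I | bus: BusRdX
[20] P1: store L1 := 81 | P0:I, P1:M(81), P2:I | bus: none
[21] P1: store L0 := 43 | P0:I, P1:M(43), P2:I | bus: BusRdX
[22] P2: store L1 := 62 | P0:I, P1:I, P2:M(62) | bus: BusRdX,Flush
[23] P2: store L1 := 61 | P0:I, P1:I, P2:M(61) | bus: none
[24] P2: load  L1 | P0:I, P1:I, P2:M(61) | bus: none
[25] P1: load  L0 | P0:I, P1:M(43), P2:I | bus: none
[26] P2: load  L3 | P0:I, P1:S(91), P2:S(91) | bus: BusRd,Flush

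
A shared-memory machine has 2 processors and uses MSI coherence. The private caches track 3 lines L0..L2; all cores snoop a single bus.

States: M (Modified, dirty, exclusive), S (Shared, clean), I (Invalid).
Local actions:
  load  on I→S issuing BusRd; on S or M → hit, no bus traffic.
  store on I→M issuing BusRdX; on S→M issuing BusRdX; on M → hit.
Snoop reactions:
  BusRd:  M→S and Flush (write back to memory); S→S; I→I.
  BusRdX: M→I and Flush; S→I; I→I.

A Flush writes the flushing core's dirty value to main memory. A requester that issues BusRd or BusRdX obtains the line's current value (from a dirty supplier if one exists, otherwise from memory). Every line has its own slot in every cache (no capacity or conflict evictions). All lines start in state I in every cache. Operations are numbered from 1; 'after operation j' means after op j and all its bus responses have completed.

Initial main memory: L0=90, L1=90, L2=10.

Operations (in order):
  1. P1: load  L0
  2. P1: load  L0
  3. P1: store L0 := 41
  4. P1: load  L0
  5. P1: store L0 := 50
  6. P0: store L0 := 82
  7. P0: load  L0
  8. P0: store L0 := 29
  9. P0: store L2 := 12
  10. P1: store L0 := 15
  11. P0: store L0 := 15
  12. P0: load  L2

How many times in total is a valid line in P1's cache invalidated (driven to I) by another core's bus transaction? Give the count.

  op1 P1: load  L0 → I/S on L0; bus BusRd; mem=90
  op2 P1: load  L0 → I/S on L0; bus (none); mem=90
  op3 P1: store L0 := 41 → I/M on L0; bus BusRdX; mem=90
  op4 P1: load  L0 → I/M on L0; bus (none); mem=90
  op5 P1: store L0 := 50 → I/M on L0; bus (none); mem=90
  op6 P0: store L0 := 82 → M/I on L0; bus BusRdX Flush; mem=50
  op7 P0: load  L0 → M/I on L0; bus (none); mem=50
  op8 P0: store L0 := 29 → M/I on L0; bus (none); mem=50
  op9 P0: store L2 := 12 → M/I on L2; bus BusRdX; mem=10
  op10 P1: store L0 := 15 → I/M on L0; bus BusRdX Flush; mem=29
  op11 P0: store L0 := 15 → M/I on L0; bus BusRdX Flush; mem=15
  op12 P0: load  L2 → M/I on L2; bus (none); mem=10

invalidations = 2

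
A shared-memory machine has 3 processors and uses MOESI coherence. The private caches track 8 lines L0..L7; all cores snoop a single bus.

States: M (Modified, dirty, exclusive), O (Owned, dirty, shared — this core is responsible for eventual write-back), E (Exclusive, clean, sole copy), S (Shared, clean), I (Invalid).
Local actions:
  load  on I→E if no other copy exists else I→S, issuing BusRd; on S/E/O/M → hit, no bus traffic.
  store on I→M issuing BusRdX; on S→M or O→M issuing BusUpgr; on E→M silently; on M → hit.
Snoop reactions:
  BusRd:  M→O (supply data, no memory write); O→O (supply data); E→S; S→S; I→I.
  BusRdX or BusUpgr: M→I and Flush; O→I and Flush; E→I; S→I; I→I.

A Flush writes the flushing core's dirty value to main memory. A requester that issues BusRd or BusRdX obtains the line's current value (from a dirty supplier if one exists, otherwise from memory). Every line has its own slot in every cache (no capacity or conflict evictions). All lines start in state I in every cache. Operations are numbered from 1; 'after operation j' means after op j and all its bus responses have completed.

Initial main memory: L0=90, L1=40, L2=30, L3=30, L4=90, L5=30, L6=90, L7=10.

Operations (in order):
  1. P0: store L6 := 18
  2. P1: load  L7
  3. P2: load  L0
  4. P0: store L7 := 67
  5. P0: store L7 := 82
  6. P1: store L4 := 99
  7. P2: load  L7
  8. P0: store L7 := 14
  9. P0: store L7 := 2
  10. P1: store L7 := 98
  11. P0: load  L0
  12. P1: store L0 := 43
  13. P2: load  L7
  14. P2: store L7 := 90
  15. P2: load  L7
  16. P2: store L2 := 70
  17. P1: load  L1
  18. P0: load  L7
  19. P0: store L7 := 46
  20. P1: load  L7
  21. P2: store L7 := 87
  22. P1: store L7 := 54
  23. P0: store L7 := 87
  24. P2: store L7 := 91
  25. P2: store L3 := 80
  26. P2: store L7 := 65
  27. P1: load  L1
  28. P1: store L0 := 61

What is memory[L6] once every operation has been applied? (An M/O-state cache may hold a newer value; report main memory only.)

memory[L6] = 90

  op1 P0: store L6 := 18 → M/I/I on L6; bus BusRdX; mem=90
  op2 P1: load  L7 → I/E/I on L7; bus BusRd; mem=10
  op3 P2: load  L0 → I/I/E on L0; bus BusRd; mem=90
  op4 P0: store L7 := 67 → M/I/I on L7; bus BusRdX; mem=10
  op5 P0: store L7 := 82 → M/I/I on L7; bus (none); mem=10
  op6 P1: store L4 := 99 → I/M/I on L4; bus BusRdX; mem=90
  op7 P2: load  L7 → O/I/S on L7; bus BusRd; mem=10
  op8 P0: store L7 := 14 → M/I/I on L7; bus BusUpgr; mem=10
  op9 P0: store L7 := 2 → M/I/I on L7; bus (none); mem=10
  op10 P1: store L7 := 98 → I/M/I on L7; bus BusRdX Flush; mem=2
  op11 P0: load  L0 → S/I/S on L0; bus BusRd; mem=90
  op12 P1: store L0 := 43 → I/M/I on L0; bus BusRdX; mem=90
  op13 P2: load  L7 → I/O/S on L7; bus BusRd; mem=2
  op14 P2: store L7 := 90 → I/I/M on L7; bus BusUpgr Flush; mem=98
  op15 P2: load  L7 → I/I/M on L7; bus (none); mem=98
  op16 P2: store L2 := 70 → I/I/M on L2; bus BusRdX; mem=30
  op17 P1: load  L1 → I/E/I on L1; bus BusRd; mem=40
  op18 P0: load  L7 → S/I/O on L7; bus BusRd; mem=98
  op19 P0: store L7 := 46 → M/I/I on L7; bus BusUpgr Flush; mem=90
  op20 P1: load  L7 → O/S/I on L7; bus BusRd; mem=90
  op21 P2: store L7 := 87 → I/I/M on L7; bus BusRdX Flush; mem=46
  op22 P1: store L7 := 54 → I/M/I on L7; bus BusRdX Flush; mem=87
  op23 P0: store L7 := 87 → M/I/I on L7; bus BusRdX Flush; mem=54
  op24 P2: store L7 := 91 → I/I/M on L7; bus BusRdX Flush; mem=87
  op25 P2: store L3 := 80 → I/I/M on L3; bus BusRdX; mem=30
  op26 P2: store L7 := 65 → I/I/M on L7; bus (none); mem=87
  op27 P1: load  L1 → I/E/I on L1; bus (none); mem=40
  op28 P1: store L0 := 61 → I/M/I on L0; bus (none); mem=90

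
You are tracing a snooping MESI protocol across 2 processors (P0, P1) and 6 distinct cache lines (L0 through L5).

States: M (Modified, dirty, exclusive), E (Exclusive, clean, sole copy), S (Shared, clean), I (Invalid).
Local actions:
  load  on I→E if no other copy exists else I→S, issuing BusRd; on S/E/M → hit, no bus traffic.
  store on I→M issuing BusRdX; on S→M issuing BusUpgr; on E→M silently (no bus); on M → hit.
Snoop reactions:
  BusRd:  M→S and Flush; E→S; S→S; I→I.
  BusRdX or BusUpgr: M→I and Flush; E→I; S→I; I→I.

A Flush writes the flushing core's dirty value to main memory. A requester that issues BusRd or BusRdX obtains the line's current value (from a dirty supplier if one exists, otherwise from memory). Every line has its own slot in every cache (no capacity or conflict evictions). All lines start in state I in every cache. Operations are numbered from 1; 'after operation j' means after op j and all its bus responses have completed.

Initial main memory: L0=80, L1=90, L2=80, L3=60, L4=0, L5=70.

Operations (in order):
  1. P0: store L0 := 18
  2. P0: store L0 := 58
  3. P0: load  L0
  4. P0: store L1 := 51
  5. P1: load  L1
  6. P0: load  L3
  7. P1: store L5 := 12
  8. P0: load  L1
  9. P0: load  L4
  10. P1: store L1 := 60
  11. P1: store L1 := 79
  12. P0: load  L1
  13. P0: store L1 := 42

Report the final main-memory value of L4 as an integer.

memory[L4] = 0

[1] P0: store L0 := 18 | P0:M(18), P1:I | bus: BusRdX
[2] P0: store L0 := 58 | P0:M(58), P1:I | bus: none
[3] P0: load  L0 | P0:M(58), P1:I | bus: none
[4] P0: store L1 := 51 | P0:M(51), P1:I | bus: BusRdX
[5] P1: load  L1 | P0:S(51), P1:S(51) | bus: BusRd,Flush
[6] P0: load  L3 | P0:E(60), P1:I | bus: BusRd
[7] P1: store L5 := 12 | P0:I, P1:M(12) | bus: BusRdX
[8] P0: load  L1 | P0:S(51), P1:S(51) | bus: none
[9] P0: load  L4 | P0:E(0), P1:I | bus: BusRd
[10] P1: store L1 := 60 | P0:I, P1:M(60) | bus: BusUpgr
[11] P1: store L1 := 79 | P0:I, P1:M(79) | bus: none
[12] P0: load  L1 | P0:S(79), P1:S(79) | bus: BusRd,Flush
[13] P0: store L1 := 42 | P0:M(42), P1:I | bus: BusUpgr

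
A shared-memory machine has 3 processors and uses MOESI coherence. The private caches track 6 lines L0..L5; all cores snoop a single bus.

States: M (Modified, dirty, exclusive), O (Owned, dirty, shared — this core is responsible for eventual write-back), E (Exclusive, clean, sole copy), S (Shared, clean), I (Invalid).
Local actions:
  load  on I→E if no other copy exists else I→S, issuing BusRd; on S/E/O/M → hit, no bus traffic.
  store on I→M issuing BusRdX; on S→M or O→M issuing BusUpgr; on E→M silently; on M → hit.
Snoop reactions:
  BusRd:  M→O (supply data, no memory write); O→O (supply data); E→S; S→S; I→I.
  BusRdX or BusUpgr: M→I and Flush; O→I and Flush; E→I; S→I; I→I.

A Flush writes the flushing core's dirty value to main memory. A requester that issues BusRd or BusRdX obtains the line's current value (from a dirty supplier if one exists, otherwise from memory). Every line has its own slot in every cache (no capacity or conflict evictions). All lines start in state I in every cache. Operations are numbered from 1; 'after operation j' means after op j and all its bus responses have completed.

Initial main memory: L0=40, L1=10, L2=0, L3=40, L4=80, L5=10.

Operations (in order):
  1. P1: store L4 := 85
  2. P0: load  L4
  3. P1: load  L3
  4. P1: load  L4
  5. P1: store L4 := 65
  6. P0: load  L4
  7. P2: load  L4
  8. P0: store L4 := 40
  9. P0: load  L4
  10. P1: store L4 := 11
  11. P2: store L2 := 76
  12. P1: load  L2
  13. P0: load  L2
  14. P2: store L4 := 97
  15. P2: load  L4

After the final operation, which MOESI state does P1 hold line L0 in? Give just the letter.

  op1 P1: store L4 := 85 → I/M/I on L4; bus BusRdX; mem=80
  op2 P0: load  L4 → S/O/I on L4; bus BusRd; mem=80
  op3 P1: load  L3 → I/E/I on L3; bus BusRd; mem=40
  op4 P1: load  L4 → S/O/I on L4; bus (none); mem=80
  op5 P1: store L4 := 65 → I/M/I on L4; bus BusUpgr; mem=80
  op6 P0: load  L4 → S/O/I on L4; bus BusRd; mem=80
  op7 P2: load  L4 → S/O/S on L4; bus BusRd; mem=80
  op8 P0: store L4 := 40 → M/I/I on L4; bus BusUpgr Flush; mem=65
  op9 P0: load  L4 → M/I/I on L4; bus (none); mem=65
  op10 P1: store L4 := 11 → I/M/I on L4; bus BusRdX Flush; mem=40
  op11 P2: store L2 := 76 → I/I/M on L2; bus BusRdX; mem=0
  op12 P1: load  L2 → I/S/O on L2; bus BusRd; mem=0
  op13 P0: load  L2 → S/S/O on L2; bus BusRd; mem=0
  op14 P2: store L4 := 97 → I/I/M on L4; bus BusRdX Flush; mem=11
  op15 P2: load  L4 → I/I/M on L4; bus (none); mem=11

state = I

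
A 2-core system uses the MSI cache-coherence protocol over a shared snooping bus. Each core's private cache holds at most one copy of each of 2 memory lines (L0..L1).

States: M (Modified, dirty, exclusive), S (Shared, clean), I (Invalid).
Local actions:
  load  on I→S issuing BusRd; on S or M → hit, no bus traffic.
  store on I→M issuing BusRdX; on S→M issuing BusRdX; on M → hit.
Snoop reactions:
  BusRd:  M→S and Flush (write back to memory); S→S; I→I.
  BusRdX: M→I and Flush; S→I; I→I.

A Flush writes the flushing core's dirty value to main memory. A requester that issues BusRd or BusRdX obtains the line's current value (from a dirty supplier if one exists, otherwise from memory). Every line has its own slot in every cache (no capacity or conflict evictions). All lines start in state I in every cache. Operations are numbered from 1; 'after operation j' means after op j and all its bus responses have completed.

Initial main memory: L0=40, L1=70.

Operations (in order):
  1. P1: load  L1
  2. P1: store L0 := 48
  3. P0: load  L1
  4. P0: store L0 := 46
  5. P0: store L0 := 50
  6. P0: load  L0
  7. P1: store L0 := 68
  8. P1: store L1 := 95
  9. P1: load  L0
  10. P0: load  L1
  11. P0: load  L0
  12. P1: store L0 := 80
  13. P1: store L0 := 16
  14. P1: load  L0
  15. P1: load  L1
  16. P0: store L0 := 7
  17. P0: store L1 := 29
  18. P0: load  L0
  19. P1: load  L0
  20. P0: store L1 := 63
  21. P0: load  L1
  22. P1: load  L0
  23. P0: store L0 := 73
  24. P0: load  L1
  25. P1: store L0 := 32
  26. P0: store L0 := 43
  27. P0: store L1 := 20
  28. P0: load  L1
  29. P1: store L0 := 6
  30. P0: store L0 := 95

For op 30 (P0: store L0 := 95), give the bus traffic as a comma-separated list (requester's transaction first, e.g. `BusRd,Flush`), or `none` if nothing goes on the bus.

[1] P1: load  L1 | P0:I, P1:S(70) | bus: BusRd
[2] P1: store L0 := 48 | P0:I, P1:M(48) | bus: BusRdX
[3] P0: load  L1 | P0:S(70), P1:S(70) | bus: BusRd
[4] P0: store L0 := 46 | P0:M(46), P1:I | bus: BusRdX,Flush
[5] P0: store L0 := 50 | P0:M(50), P1:I | bus: none
[6] P0: load  L0 | P0:M(50), P1:I | bus: none
[7] P1: store L0 := 68 | P0:I, P1:M(68) | bus: BusRdX,Flush
[8] P1: store L1 := 95 | P0:I, P1:M(95) | bus: BusRdX
[9] P1: load  L0 | P0:I, P1:M(68) | bus: none
[10] P0: load  L1 | P0:S(95), P1:S(95) | bus: BusRd,Flush
[11] P0: load  L0 | P0:S(68), P1:S(68) | bus: BusRd,Flush
[12] P1: store L0 := 80 | P0:I, P1:M(80) | bus: BusRdX
[13] P1: store L0 := 16 | P0:I, P1:M(16) | bus: none
[14] P1: load  L0 | P0:I, P1:M(16) | bus: none
[15] P1: load  L1 | P0:S(95), P1:S(95) | bus: none
[16] P0: store L0 := 7 | P0:M(7), P1:I | bus: BusRdX,Flush
[17] P0: store L1 := 29 | P0:M(29), P1:I | bus: BusRdX
[18] P0: load  L0 | P0:M(7), P1:I | bus: none
[19] P1: load  L0 | P0:S(7), P1:S(7) | bus: BusRd,Flush
[20] P0: store L1 := 63 | P0:M(63), P1:I | bus: none
[21] P0: load  L1 | P0:M(63), P1:I | bus: none
[22] P1: load  L0 | P0:S(7), P1:S(7) | bus: none
[23] P0: store L0 := 73 | P0:M(73), P1:I | bus: BusRdX
[24] P0: load  L1 | P0:M(63), P1:I | bus: none
[25] P1: store L0 := 32 | P0:I, P1:M(32) | bus: BusRdX,Flush
[26] P0: store L0 := 43 | P0:M(43), P1:I | bus: BusRdX,Flush
[27] P0: store L1 := 20 | P0:M(20), P1:I | bus: none
[28] P0: load  L1 | P0:M(20), P1:I | bus: none
[29] P1: store L0 := 6 | P0:I, P1:M(6) | bus: BusRdX,Flush
[30] P0: store L0 := 95 | P0:M(95), P1:I | bus: BusRdX,Flush

bus = BusRdX,Flush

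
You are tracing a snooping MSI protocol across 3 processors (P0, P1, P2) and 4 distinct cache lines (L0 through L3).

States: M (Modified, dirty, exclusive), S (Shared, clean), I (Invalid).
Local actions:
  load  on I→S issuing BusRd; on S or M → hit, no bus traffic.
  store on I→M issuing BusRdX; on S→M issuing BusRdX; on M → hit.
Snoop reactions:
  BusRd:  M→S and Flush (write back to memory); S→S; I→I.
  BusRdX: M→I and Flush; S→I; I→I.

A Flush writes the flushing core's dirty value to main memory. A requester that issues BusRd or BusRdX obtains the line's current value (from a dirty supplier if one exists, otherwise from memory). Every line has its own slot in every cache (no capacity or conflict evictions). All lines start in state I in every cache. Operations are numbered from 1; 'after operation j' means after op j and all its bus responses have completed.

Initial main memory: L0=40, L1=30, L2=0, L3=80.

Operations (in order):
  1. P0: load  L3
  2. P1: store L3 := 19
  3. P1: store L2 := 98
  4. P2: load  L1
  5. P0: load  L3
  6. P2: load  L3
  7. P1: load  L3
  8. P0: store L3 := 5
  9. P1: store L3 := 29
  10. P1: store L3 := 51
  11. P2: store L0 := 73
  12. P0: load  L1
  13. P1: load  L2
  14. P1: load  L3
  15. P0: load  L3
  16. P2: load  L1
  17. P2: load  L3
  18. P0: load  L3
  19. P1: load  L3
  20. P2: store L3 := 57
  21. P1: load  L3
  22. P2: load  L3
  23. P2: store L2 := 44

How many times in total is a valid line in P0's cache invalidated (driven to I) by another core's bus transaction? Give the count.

invalidations = 3

step 1: P0: load  L3  ⟶  SII  (L3)  txn=BusRd  M[L3]=80
step 2: P1: store L3 := 19  ⟶  IMI  (L3)  txn=BusRdX  M[L3]=80
step 3: P1: store L2 := 98  ⟶  IMI  (L2)  txn=BusRdX  M[L2]=0
step 4: P2: load  L1  ⟶  IIS  (L1)  txn=BusRd  M[L1]=30
step 5: P0: load  L3  ⟶  SSI  (L3)  txn=BusRd+Flush  M[L3]=19
step 6: P2: load  L3  ⟶  SSS  (L3)  txn=BusRd  M[L3]=19
step 7: P1: load  L3  ⟶  SSS  (L3)  txn=∅  M[L3]=19
step 8: P0: store L3 := 5  ⟶  MII  (L3)  txn=BusRdX  M[L3]=19
step 9: P1: store L3 := 29  ⟶  IMI  (L3)  txn=BusRdX+Flush  M[L3]=5
step 10: P1: store L3 := 51  ⟶  IMI  (L3)  txn=∅  M[L3]=5
step 11: P2: store L0 := 73  ⟶  IIM  (L0)  txn=BusRdX  M[L0]=40
step 12: P0: load  L1  ⟶  SIS  (L1)  txn=BusRd  M[L1]=30
step 13: P1: load  L2  ⟶  IMI  (L2)  txn=∅  M[L2]=0
step 14: P1: load  L3  ⟶  IMI  (L3)  txn=∅  M[L3]=5
step 15: P0: load  L3  ⟶  SSI  (L3)  txn=BusRd+Flush  M[L3]=51
step 16: P2: load  L1  ⟶  SIS  (L1)  txn=∅  M[L1]=30
step 17: P2: load  L3  ⟶  SSS  (L3)  txn=BusRd  M[L3]=51
step 18: P0: load  L3  ⟶  SSS  (L3)  txn=∅  M[L3]=51
step 19: P1: load  L3  ⟶  SSS  (L3)  txn=∅  M[L3]=51
step 20: P2: store L3 := 57  ⟶  IIM  (L3)  txn=BusRdX  M[L3]=51
step 21: P1: load  L3  ⟶  ISS  (L3)  txn=BusRd+Flush  M[L3]=57
step 22: P2: load  L3  ⟶  ISS  (L3)  txn=∅  M[L3]=57
step 23: P2: store L2 := 44  ⟶  IIM  (L2)  txn=BusRdX+Flush  M[L2]=98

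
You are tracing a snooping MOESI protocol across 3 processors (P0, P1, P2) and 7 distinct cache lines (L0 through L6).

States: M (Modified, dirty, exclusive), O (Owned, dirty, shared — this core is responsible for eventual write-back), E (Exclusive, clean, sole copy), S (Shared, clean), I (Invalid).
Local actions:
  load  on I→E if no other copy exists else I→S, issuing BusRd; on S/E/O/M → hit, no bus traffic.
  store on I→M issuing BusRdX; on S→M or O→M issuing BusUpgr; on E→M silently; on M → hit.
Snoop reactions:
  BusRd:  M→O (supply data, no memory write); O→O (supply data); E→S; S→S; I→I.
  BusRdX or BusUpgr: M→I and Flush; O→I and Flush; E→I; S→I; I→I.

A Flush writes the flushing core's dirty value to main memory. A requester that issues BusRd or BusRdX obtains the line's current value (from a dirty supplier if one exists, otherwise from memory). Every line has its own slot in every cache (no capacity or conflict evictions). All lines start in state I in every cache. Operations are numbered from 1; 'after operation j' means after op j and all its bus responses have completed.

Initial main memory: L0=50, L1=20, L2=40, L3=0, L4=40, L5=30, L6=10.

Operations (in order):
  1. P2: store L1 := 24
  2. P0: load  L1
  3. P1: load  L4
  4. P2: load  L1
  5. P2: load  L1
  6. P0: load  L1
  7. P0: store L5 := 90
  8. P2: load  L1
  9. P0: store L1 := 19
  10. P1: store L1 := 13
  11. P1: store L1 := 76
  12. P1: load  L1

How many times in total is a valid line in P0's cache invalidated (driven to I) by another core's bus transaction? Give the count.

[1] P2: store L1 := 24 | P0:I, P1:I, P2:M(24) | bus: BusRdX
[2] P0: load  L1 | P0:S(24), P1:I, P2:O(24) | bus: BusRd
[3] P1: load  L4 | P0:I, P1:E(40), P2:I | bus: BusRd
[4] P2: load  L1 | P0:S(24), P1:I, P2:O(24) | bus: none
[5] P2: load  L1 | P0:S(24), P1:I, P2:O(24) | bus: none
[6] P0: load  L1 | P0:S(24), P1:I, P2:O(24) | bus: none
[7] P0: store L5 := 90 | P0:M(90), P1:I, P2:I | bus: BusRdX
[8] P2: load  L1 | P0:S(24), P1:I, P2:O(24) | bus: none
[9] P0: store L1 := 19 | P0:M(19), P1:I, P2:I | bus: BusUpgr,Flush
[10] P1: store L1 := 13 | P0:I, P1:M(13), P2:I | bus: BusRdX,Flush
[11] P1: store L1 := 76 | P0:I, P1:M(76), P2:I | bus: none
[12] P1: load  L1 | P0:I, P1:M(76), P2:I | bus: none

invalidations = 1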